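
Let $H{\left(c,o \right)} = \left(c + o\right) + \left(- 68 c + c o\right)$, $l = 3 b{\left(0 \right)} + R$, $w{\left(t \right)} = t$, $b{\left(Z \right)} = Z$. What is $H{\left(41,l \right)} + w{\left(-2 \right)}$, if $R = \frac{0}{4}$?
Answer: $-2749$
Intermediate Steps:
$R = 0$ ($R = 0 \cdot \frac{1}{4} = 0$)
$l = 0$ ($l = 3 \cdot 0 + 0 = 0 + 0 = 0$)
$H{\left(c,o \right)} = o - 67 c + c o$
$H{\left(41,l \right)} + w{\left(-2 \right)} = \left(0 - 2747 + 41 \cdot 0\right) - 2 = \left(0 - 2747 + 0\right) - 2 = -2747 - 2 = -2749$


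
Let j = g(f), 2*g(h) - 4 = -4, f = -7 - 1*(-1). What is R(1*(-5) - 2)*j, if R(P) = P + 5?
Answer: 0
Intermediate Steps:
f = -6 (f = -7 + 1 = -6)
g(h) = 0 (g(h) = 2 + (1/2)*(-4) = 2 - 2 = 0)
j = 0
R(P) = 5 + P
R(1*(-5) - 2)*j = (5 + (1*(-5) - 2))*0 = (5 + (-5 - 2))*0 = (5 - 7)*0 = -2*0 = 0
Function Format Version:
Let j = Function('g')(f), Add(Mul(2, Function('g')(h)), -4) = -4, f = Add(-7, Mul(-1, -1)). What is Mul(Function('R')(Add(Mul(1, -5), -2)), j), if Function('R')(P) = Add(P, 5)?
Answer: 0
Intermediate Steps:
f = -6 (f = Add(-7, 1) = -6)
Function('g')(h) = 0 (Function('g')(h) = Add(2, Mul(Rational(1, 2), -4)) = Add(2, -2) = 0)
j = 0
Function('R')(P) = Add(5, P)
Mul(Function('R')(Add(Mul(1, -5), -2)), j) = Mul(Add(5, Add(Mul(1, -5), -2)), 0) = Mul(Add(5, Add(-5, -2)), 0) = Mul(Add(5, -7), 0) = Mul(-2, 0) = 0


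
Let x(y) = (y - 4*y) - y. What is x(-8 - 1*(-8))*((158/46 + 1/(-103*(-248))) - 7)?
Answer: 0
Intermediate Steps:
x(y) = -4*y (x(y) = -3*y - y = -4*y)
x(-8 - 1*(-8))*((158/46 + 1/(-103*(-248))) - 7) = (-4*(-8 - 1*(-8)))*((158/46 + 1/(-103*(-248))) - 7) = (-4*(-8 + 8))*((158*(1/46) - 1/103*(-1/248)) - 7) = (-4*0)*((79/23 + 1/25544) - 7) = 0*(2017999/587512 - 7) = 0*(-2094585/587512) = 0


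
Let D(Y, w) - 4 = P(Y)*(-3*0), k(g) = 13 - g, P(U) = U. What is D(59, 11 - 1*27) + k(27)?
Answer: -10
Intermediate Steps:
D(Y, w) = 4 (D(Y, w) = 4 + Y*(-3*0) = 4 + Y*0 = 4 + 0 = 4)
D(59, 11 - 1*27) + k(27) = 4 + (13 - 1*27) = 4 + (13 - 27) = 4 - 14 = -10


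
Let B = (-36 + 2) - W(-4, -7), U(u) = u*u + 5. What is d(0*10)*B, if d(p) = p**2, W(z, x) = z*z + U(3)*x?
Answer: 0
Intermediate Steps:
U(u) = 5 + u**2 (U(u) = u**2 + 5 = 5 + u**2)
W(z, x) = z**2 + 14*x (W(z, x) = z*z + (5 + 3**2)*x = z**2 + (5 + 9)*x = z**2 + 14*x)
B = 48 (B = (-36 + 2) - ((-4)**2 + 14*(-7)) = -34 - (16 - 98) = -34 - 1*(-82) = -34 + 82 = 48)
d(0*10)*B = (0*10)**2*48 = 0**2*48 = 0*48 = 0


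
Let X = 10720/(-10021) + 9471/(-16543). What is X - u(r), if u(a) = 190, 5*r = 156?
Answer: -31769956421/165777403 ≈ -191.64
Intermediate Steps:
r = 156/5 (r = (⅕)*156 = 156/5 ≈ 31.200)
X = -272249851/165777403 (X = 10720*(-1/10021) + 9471*(-1/16543) = -10720/10021 - 9471/16543 = -272249851/165777403 ≈ -1.6423)
X - u(r) = -272249851/165777403 - 1*190 = -272249851/165777403 - 190 = -31769956421/165777403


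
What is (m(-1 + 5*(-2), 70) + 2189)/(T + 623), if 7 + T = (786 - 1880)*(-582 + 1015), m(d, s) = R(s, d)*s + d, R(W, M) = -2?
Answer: -1019/236543 ≈ -0.0043079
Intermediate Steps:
m(d, s) = d - 2*s (m(d, s) = -2*s + d = d - 2*s)
T = -473709 (T = -7 + (786 - 1880)*(-582 + 1015) = -7 - 1094*433 = -7 - 473702 = -473709)
(m(-1 + 5*(-2), 70) + 2189)/(T + 623) = (((-1 + 5*(-2)) - 2*70) + 2189)/(-473709 + 623) = (((-1 - 10) - 140) + 2189)/(-473086) = ((-11 - 140) + 2189)*(-1/473086) = (-151 + 2189)*(-1/473086) = 2038*(-1/473086) = -1019/236543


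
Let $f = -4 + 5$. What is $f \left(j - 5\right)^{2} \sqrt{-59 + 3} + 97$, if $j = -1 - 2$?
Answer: $97 + 128 i \sqrt{14} \approx 97.0 + 478.93 i$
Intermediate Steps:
$j = -3$ ($j = -1 - 2 = -3$)
$f = 1$
$f \left(j - 5\right)^{2} \sqrt{-59 + 3} + 97 = 1 \left(-3 - 5\right)^{2} \sqrt{-59 + 3} + 97 = 1 \left(-8\right)^{2} \sqrt{-56} + 97 = 1 \cdot 64 \cdot 2 i \sqrt{14} + 97 = 64 \cdot 2 i \sqrt{14} + 97 = 128 i \sqrt{14} + 97 = 97 + 128 i \sqrt{14}$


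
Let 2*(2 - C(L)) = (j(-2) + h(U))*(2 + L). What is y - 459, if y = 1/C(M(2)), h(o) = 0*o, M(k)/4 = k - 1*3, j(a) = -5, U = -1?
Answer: -1378/3 ≈ -459.33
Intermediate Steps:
M(k) = -12 + 4*k (M(k) = 4*(k - 1*3) = 4*(k - 3) = 4*(-3 + k) = -12 + 4*k)
h(o) = 0
C(L) = 7 + 5*L/2 (C(L) = 2 - (-5 + 0)*(2 + L)/2 = 2 - (-5)*(2 + L)/2 = 2 - (-10 - 5*L)/2 = 2 + (5 + 5*L/2) = 7 + 5*L/2)
y = -1/3 (y = 1/(7 + 5*(-12 + 4*2)/2) = 1/(7 + 5*(-12 + 8)/2) = 1/(7 + (5/2)*(-4)) = 1/(7 - 10) = 1/(-3) = -1/3 ≈ -0.33333)
y - 459 = -1/3 - 459 = -1378/3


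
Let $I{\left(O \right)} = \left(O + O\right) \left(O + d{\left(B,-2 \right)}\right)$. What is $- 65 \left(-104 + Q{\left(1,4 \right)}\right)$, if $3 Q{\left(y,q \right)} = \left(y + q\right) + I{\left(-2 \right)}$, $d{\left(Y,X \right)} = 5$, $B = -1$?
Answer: $\frac{20735}{3} \approx 6911.7$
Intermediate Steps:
$I{\left(O \right)} = 2 O \left(5 + O\right)$ ($I{\left(O \right)} = \left(O + O\right) \left(O + 5\right) = 2 O \left(5 + O\right)$)
$Q{\left(y,q \right)} = -4 + \frac{q}{3} + \frac{y}{3}$ ($Q{\left(y,q \right)} = \frac{\left(y + q\right) + 2 \left(-2\right) \left(5 - 2\right)}{3} = \frac{\left(q + y\right) + 2 \left(-2\right) 3}{3} = \frac{\left(q + y\right) - 12}{3} = \frac{-12 + q + y}{3} = -4 + \frac{q}{3} + \frac{y}{3}$)
$- 65 \left(-104 + Q{\left(1,4 \right)}\right) = - 65 \left(-104 + \left(-4 + \frac{1}{3} \cdot 4 + \frac{1}{3} \cdot 1\right)\right) = - 65 \left(-104 + \left(-4 + \frac{4}{3} + \frac{1}{3}\right)\right) = - 65 \left(-104 - \frac{7}{3}\right) = \left(-65\right) \left(- \frac{319}{3}\right) = \frac{20735}{3}$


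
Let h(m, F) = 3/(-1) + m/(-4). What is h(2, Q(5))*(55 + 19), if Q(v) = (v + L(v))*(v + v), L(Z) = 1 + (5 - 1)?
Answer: -259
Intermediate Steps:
L(Z) = 5 (L(Z) = 1 + 4 = 5)
Q(v) = 2*v*(5 + v) (Q(v) = (v + 5)*(v + v) = (5 + v)*(2*v) = 2*v*(5 + v))
h(m, F) = -3 - m/4 (h(m, F) = 3*(-1) + m*(-¼) = -3 - m/4)
h(2, Q(5))*(55 + 19) = (-3 - ¼*2)*(55 + 19) = (-3 - ½)*74 = -7/2*74 = -259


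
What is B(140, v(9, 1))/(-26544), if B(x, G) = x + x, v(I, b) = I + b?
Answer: -5/474 ≈ -0.010549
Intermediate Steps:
B(x, G) = 2*x
B(140, v(9, 1))/(-26544) = (2*140)/(-26544) = 280*(-1/26544) = -5/474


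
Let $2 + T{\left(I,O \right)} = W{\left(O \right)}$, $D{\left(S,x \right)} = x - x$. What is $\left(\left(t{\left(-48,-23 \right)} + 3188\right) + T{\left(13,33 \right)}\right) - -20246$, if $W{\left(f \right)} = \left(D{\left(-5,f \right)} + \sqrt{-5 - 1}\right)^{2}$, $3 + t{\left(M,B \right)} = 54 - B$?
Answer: $23500$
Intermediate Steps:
$D{\left(S,x \right)} = 0$
$t{\left(M,B \right)} = 51 - B$ ($t{\left(M,B \right)} = -3 - \left(-54 + B\right) = 51 - B$)
$W{\left(f \right)} = -6$ ($W{\left(f \right)} = \left(0 + \sqrt{-5 - 1}\right)^{2} = \left(0 + \sqrt{-6}\right)^{2} = \left(0 + i \sqrt{6}\right)^{2} = \left(i \sqrt{6}\right)^{2} = -6$)
$T{\left(I,O \right)} = -8$ ($T{\left(I,O \right)} = -2 - 6 = -8$)
$\left(\left(t{\left(-48,-23 \right)} + 3188\right) + T{\left(13,33 \right)}\right) - -20246 = \left(\left(\left(51 - -23\right) + 3188\right) - 8\right) - -20246 = \left(\left(\left(51 + 23\right) + 3188\right) - 8\right) + 20246 = \left(\left(74 + 3188\right) - 8\right) + 20246 = \left(3262 - 8\right) + 20246 = 3254 + 20246 = 23500$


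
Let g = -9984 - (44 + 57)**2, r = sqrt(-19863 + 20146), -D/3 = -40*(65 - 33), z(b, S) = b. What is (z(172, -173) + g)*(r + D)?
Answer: -76849920 - 20013*sqrt(283) ≈ -7.7187e+7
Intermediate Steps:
D = 3840 (D = -(-120)*(65 - 33) = -(-120)*32 = -3*(-1280) = 3840)
r = sqrt(283) ≈ 16.823
g = -20185 (g = -9984 - 1*101**2 = -9984 - 1*10201 = -9984 - 10201 = -20185)
(z(172, -173) + g)*(r + D) = (172 - 20185)*(sqrt(283) + 3840) = -20013*(3840 + sqrt(283)) = -76849920 - 20013*sqrt(283)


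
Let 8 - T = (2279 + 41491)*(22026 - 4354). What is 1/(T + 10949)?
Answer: -1/773492483 ≈ -1.2928e-9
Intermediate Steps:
T = -773503432 (T = 8 - (2279 + 41491)*(22026 - 4354) = 8 - 43770*17672 = 8 - 1*773503440 = 8 - 773503440 = -773503432)
1/(T + 10949) = 1/(-773503432 + 10949) = 1/(-773492483) = -1/773492483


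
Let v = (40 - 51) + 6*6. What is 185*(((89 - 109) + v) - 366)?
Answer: -66785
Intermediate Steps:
v = 25 (v = -11 + 36 = 25)
185*(((89 - 109) + v) - 366) = 185*(((89 - 109) + 25) - 366) = 185*((-20 + 25) - 366) = 185*(5 - 366) = 185*(-361) = -66785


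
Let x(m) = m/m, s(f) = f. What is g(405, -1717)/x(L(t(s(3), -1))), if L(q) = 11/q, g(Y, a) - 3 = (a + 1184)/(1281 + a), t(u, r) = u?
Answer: 1841/436 ≈ 4.2225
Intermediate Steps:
g(Y, a) = 3 + (1184 + a)/(1281 + a) (g(Y, a) = 3 + (a + 1184)/(1281 + a) = 3 + (1184 + a)/(1281 + a))
x(m) = 1
g(405, -1717)/x(L(t(s(3), -1))) = ((5027 + 4*(-1717))/(1281 - 1717))/1 = ((5027 - 6868)/(-436))*1 = -1/436*(-1841)*1 = (1841/436)*1 = 1841/436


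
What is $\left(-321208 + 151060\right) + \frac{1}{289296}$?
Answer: $- \frac{49223135807}{289296} \approx -1.7015 \cdot 10^{5}$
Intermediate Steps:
$\left(-321208 + 151060\right) + \frac{1}{289296} = -170148 + \frac{1}{289296} = - \frac{49223135807}{289296}$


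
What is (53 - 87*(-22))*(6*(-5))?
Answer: -59010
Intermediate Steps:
(53 - 87*(-22))*(6*(-5)) = (53 + 1914)*(-30) = 1967*(-30) = -59010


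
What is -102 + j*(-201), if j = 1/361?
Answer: -37023/361 ≈ -102.56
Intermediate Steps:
j = 1/361 ≈ 0.0027701
-102 + j*(-201) = -102 + (1/361)*(-201) = -102 - 201/361 = -37023/361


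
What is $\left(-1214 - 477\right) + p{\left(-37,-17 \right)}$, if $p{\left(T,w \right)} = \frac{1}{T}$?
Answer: $- \frac{62568}{37} \approx -1691.0$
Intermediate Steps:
$\left(-1214 - 477\right) + p{\left(-37,-17 \right)} = \left(-1214 - 477\right) + \frac{1}{-37} = -1691 - \frac{1}{37} = - \frac{62568}{37}$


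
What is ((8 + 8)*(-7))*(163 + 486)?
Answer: -72688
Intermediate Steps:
((8 + 8)*(-7))*(163 + 486) = (16*(-7))*649 = -112*649 = -72688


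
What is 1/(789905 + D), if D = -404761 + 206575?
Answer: 1/591719 ≈ 1.6900e-6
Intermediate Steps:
D = -198186
1/(789905 + D) = 1/(789905 - 198186) = 1/591719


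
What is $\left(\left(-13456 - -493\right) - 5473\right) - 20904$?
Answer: $-39340$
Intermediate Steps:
$\left(\left(-13456 - -493\right) - 5473\right) - 20904 = \left(\left(-13456 + 493\right) - 5473\right) - 20904 = \left(-12963 - 5473\right) - 20904 = -18436 - 20904 = -39340$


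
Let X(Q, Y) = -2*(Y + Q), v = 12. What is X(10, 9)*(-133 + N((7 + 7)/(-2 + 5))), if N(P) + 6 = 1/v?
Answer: 31673/6 ≈ 5278.8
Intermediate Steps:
X(Q, Y) = -2*Q - 2*Y (X(Q, Y) = -2*(Q + Y) = -2*Q - 2*Y)
N(P) = -71/12 (N(P) = -6 + 1/12 = -71/12)
X(10, 9)*(-133 + N((7 + 7)/(-2 + 5))) = (-2*10 - 2*9)*(-133 - 71/12) = (-20 - 18)*(-1667/12) = -38*(-1667/12) = 31673/6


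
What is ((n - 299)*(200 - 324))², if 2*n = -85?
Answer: 1793183716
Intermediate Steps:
n = -85/2 (n = (½)*(-85) = -85/2 ≈ -42.500)
((n - 299)*(200 - 324))² = ((-85/2 - 299)*(200 - 324))² = (-683/2*(-124))² = 42346² = 1793183716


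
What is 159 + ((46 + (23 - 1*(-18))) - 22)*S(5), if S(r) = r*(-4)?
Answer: -1141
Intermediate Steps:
S(r) = -4*r
159 + ((46 + (23 - 1*(-18))) - 22)*S(5) = 159 + ((46 + (23 - 1*(-18))) - 22)*(-4*5) = 159 + ((46 + (23 + 18)) - 22)*(-20) = 159 + ((46 + 41) - 22)*(-20) = 159 + (87 - 22)*(-20) = 159 + 65*(-20) = 159 - 1300 = -1141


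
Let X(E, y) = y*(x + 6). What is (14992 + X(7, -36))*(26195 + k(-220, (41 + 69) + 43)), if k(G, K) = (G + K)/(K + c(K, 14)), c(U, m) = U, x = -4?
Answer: 59796398380/153 ≈ 3.9083e+8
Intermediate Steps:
X(E, y) = 2*y (X(E, y) = y*(-4 + 6) = y*2 = 2*y)
k(G, K) = (G + K)/(2*K) (k(G, K) = (G + K)/(K + K) = (G + K)/((2*K)) = (G + K)*(1/(2*K)) = (G + K)/(2*K))
(14992 + X(7, -36))*(26195 + k(-220, (41 + 69) + 43)) = (14992 + 2*(-36))*(26195 + (-220 + ((41 + 69) + 43))/(2*((41 + 69) + 43))) = (14992 - 72)*(26195 + (-220 + (110 + 43))/(2*(110 + 43))) = 14920*(26195 + (½)*(-220 + 153)/153) = 14920*(26195 + (½)*(1/153)*(-67)) = 14920*(26195 - 67/306) = 14920*(8015603/306) = 59796398380/153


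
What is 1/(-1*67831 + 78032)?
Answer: 1/10201 ≈ 9.8030e-5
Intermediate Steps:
1/(-1*67831 + 78032) = 1/(-67831 + 78032) = 1/10201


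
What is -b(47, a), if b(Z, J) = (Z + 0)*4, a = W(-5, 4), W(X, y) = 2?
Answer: -188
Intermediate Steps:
a = 2
b(Z, J) = 4*Z (b(Z, J) = Z*4 = 4*Z)
-b(47, a) = -4*47 = -1*188 = -188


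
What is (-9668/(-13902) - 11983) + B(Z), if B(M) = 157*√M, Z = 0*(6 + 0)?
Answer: -83288999/6951 ≈ -11982.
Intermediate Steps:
Z = 0 (Z = 0*6 = 0)
(-9668/(-13902) - 11983) + B(Z) = (-9668/(-13902) - 11983) + 157*√0 = (-9668*(-1/13902) - 11983) + 157*0 = (4834/6951 - 11983) + 0 = -83288999/6951 + 0 = -83288999/6951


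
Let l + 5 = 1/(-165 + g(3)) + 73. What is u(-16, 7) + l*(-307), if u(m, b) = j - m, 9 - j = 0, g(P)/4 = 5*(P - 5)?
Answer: -4274148/205 ≈ -20850.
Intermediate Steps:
g(P) = -100 + 20*P (g(P) = 4*(5*(P - 5)) = 4*(5*(-5 + P)) = 4*(-25 + 5*P) = -100 + 20*P)
j = 9 (j = 9 - 1*0 = 9 + 0 = 9)
u(m, b) = 9 - m
l = 13939/205 (l = -5 + (1/(-165 + (-100 + 20*3)) + 73) = -5 + (1/(-165 + (-100 + 60)) + 73) = -5 + (1/(-165 - 40) + 73) = -5 + (1/(-205) + 73) = -5 + (-1/205 + 73) = -5 + 14964/205 = 13939/205 ≈ 67.995)
u(-16, 7) + l*(-307) = (9 - 1*(-16)) + (13939/205)*(-307) = (9 + 16) - 4279273/205 = 25 - 4279273/205 = -4274148/205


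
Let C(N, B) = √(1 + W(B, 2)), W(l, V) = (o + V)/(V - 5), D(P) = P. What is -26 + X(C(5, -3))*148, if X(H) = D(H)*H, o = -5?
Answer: 270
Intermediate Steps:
W(l, V) = 1 (W(l, V) = (-5 + V)/(V - 5) = (-5 + V)/(-5 + V) = 1)
C(N, B) = √2 (C(N, B) = √(1 + 1) = √2)
X(H) = H² (X(H) = H*H = H²)
-26 + X(C(5, -3))*148 = -26 + (√2)²*148 = -26 + 2*148 = -26 + 296 = 270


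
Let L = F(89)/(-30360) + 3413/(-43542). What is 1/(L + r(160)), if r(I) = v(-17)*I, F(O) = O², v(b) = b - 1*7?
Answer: -220322520/846113229277 ≈ -0.00026039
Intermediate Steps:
v(b) = -7 + b (v(b) = b - 7 = -7 + b)
r(I) = -24*I (r(I) = (-7 - 17)*I = -24*I)
L = -74752477/220322520 (L = 89²/(-30360) + 3413/(-43542) = 7921*(-1/30360) + 3413*(-1/43542) = -7921/30360 - 3413/43542 = -74752477/220322520 ≈ -0.33929)
1/(L + r(160)) = 1/(-74752477/220322520 - 24*160) = 1/(-74752477/220322520 - 3840) = 1/(-846113229277/220322520) = -220322520/846113229277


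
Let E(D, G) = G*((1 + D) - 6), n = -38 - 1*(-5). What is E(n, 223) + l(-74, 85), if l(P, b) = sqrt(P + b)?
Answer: -8474 + sqrt(11) ≈ -8470.7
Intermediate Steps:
n = -33 (n = -38 + 5 = -33)
E(D, G) = G*(-5 + D)
E(n, 223) + l(-74, 85) = 223*(-5 - 33) + sqrt(-74 + 85) = 223*(-38) + sqrt(11) = -8474 + sqrt(11)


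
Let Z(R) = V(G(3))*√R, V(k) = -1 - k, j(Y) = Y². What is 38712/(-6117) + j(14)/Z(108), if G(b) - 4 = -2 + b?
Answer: -12904/2039 - 49*√3/27 ≈ -9.4719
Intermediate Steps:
G(b) = 2 + b (G(b) = 4 + (-2 + b) = 2 + b)
Z(R) = -6*√R (Z(R) = (-1 - (2 + 3))*√R = (-1 - 1*5)*√R = (-1 - 5)*√R = -6*√R)
38712/(-6117) + j(14)/Z(108) = 38712/(-6117) + 14²/((-36*√3)) = 38712*(-1/6117) + 196/((-36*√3)) = -12904/2039 + 196/((-36*√3)) = -12904/2039 + 196*(-√3/108) = -12904/2039 - 49*√3/27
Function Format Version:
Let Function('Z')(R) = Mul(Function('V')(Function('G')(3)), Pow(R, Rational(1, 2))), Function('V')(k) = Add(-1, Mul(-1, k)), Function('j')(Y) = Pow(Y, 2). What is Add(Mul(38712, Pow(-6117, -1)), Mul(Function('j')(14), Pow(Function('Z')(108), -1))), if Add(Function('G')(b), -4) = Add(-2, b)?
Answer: Add(Rational(-12904, 2039), Mul(Rational(-49, 27), Pow(3, Rational(1, 2)))) ≈ -9.4719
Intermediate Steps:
Function('G')(b) = Add(2, b) (Function('G')(b) = Add(4, Add(-2, b)) = Add(2, b))
Function('Z')(R) = Mul(-6, Pow(R, Rational(1, 2))) (Function('Z')(R) = Mul(Add(-1, Mul(-1, Add(2, 3))), Pow(R, Rational(1, 2))) = Mul(Add(-1, Mul(-1, 5)), Pow(R, Rational(1, 2))) = Mul(Add(-1, -5), Pow(R, Rational(1, 2))) = Mul(-6, Pow(R, Rational(1, 2))))
Add(Mul(38712, Pow(-6117, -1)), Mul(Function('j')(14), Pow(Function('Z')(108), -1))) = Add(Mul(38712, Pow(-6117, -1)), Mul(Pow(14, 2), Pow(Mul(-6, Pow(108, Rational(1, 2))), -1))) = Add(Mul(38712, Rational(-1, 6117)), Mul(196, Pow(Mul(-6, Mul(6, Pow(3, Rational(1, 2)))), -1))) = Add(Rational(-12904, 2039), Mul(196, Pow(Mul(-36, Pow(3, Rational(1, 2))), -1))) = Add(Rational(-12904, 2039), Mul(196, Mul(Rational(-1, 108), Pow(3, Rational(1, 2))))) = Add(Rational(-12904, 2039), Mul(Rational(-49, 27), Pow(3, Rational(1, 2))))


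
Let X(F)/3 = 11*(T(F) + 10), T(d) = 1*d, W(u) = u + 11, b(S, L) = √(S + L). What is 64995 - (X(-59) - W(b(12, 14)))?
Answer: 66623 + √26 ≈ 66628.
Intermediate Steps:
b(S, L) = √(L + S)
W(u) = 11 + u
T(d) = d
X(F) = 330 + 33*F (X(F) = 3*(11*(F + 10)) = 3*(11*(10 + F)) = 3*(110 + 11*F) = 330 + 33*F)
64995 - (X(-59) - W(b(12, 14))) = 64995 - ((330 + 33*(-59)) - (11 + √(14 + 12))) = 64995 - ((330 - 1947) - (11 + √26)) = 64995 - (-1617 + (-11 - √26)) = 64995 - (-1628 - √26) = 64995 + (1628 + √26) = 66623 + √26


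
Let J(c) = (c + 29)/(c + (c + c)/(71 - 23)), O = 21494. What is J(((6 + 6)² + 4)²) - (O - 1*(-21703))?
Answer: -2956768851/68450 ≈ -43196.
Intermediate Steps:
J(c) = 24*(29 + c)/(25*c) (J(c) = (29 + c)/(c + (2*c)/48) = (29 + c)/(c + (2*c)*(1/48)) = (29 + c)/(c + c/24) = (29 + c)/((25*c/24)) = (29 + c)*(24/(25*c)) = 24*(29 + c)/(25*c))
J(((6 + 6)² + 4)²) - (O - 1*(-21703)) = 24*(29 + ((6 + 6)² + 4)²)/(25*(((6 + 6)² + 4)²)) - (21494 - 1*(-21703)) = 24*(29 + (12² + 4)²)/(25*((12² + 4)²)) - (21494 + 21703) = 24*(29 + (144 + 4)²)/(25*((144 + 4)²)) - 1*43197 = 24*(29 + 148²)/(25*(148²)) - 43197 = (24/25)*(29 + 21904)/21904 - 43197 = (24/25)*(1/21904)*21933 - 43197 = 65799/68450 - 43197 = -2956768851/68450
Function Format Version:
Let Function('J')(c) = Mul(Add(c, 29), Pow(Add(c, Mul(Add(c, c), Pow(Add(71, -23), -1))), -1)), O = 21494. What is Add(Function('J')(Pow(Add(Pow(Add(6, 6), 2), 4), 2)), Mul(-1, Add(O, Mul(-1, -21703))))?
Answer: Rational(-2956768851, 68450) ≈ -43196.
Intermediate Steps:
Function('J')(c) = Mul(Rational(24, 25), Pow(c, -1), Add(29, c)) (Function('J')(c) = Mul(Add(29, c), Pow(Add(c, Mul(Mul(2, c), Pow(48, -1))), -1)) = Mul(Add(29, c), Pow(Add(c, Mul(Mul(2, c), Rational(1, 48))), -1)) = Mul(Add(29, c), Pow(Add(c, Mul(Rational(1, 24), c)), -1)) = Mul(Add(29, c), Pow(Mul(Rational(25, 24), c), -1)) = Mul(Add(29, c), Mul(Rational(24, 25), Pow(c, -1))) = Mul(Rational(24, 25), Pow(c, -1), Add(29, c)))
Add(Function('J')(Pow(Add(Pow(Add(6, 6), 2), 4), 2)), Mul(-1, Add(O, Mul(-1, -21703)))) = Add(Mul(Rational(24, 25), Pow(Pow(Add(Pow(Add(6, 6), 2), 4), 2), -1), Add(29, Pow(Add(Pow(Add(6, 6), 2), 4), 2))), Mul(-1, Add(21494, Mul(-1, -21703)))) = Add(Mul(Rational(24, 25), Pow(Pow(Add(Pow(12, 2), 4), 2), -1), Add(29, Pow(Add(Pow(12, 2), 4), 2))), Mul(-1, Add(21494, 21703))) = Add(Mul(Rational(24, 25), Pow(Pow(Add(144, 4), 2), -1), Add(29, Pow(Add(144, 4), 2))), Mul(-1, 43197)) = Add(Mul(Rational(24, 25), Pow(Pow(148, 2), -1), Add(29, Pow(148, 2))), -43197) = Add(Mul(Rational(24, 25), Pow(21904, -1), Add(29, 21904)), -43197) = Add(Mul(Rational(24, 25), Rational(1, 21904), 21933), -43197) = Add(Rational(65799, 68450), -43197) = Rational(-2956768851, 68450)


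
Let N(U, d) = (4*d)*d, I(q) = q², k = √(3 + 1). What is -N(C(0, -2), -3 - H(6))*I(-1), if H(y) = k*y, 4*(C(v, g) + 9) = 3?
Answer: -900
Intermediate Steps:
k = 2 (k = √4 = 2)
C(v, g) = -33/4 (C(v, g) = -9 + (¼)*3 = -9 + ¾ = -33/4)
H(y) = 2*y
N(U, d) = 4*d²
-N(C(0, -2), -3 - H(6))*I(-1) = -4*(-3 - 2*6)²*(-1)² = -4*(-3 - 1*12)² = -4*(-3 - 12)² = -4*(-15)² = -4*225 = -900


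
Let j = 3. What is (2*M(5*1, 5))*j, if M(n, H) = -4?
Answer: -24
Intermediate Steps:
(2*M(5*1, 5))*j = (2*(-4))*3 = -8*3 = -24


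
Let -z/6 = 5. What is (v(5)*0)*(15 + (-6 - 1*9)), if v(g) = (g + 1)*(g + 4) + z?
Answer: 0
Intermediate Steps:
z = -30 (z = -6*5 = -30)
v(g) = -30 + (1 + g)*(4 + g) (v(g) = (g + 1)*(g + 4) - 30 = (1 + g)*(4 + g) - 30 = -30 + (1 + g)*(4 + g))
(v(5)*0)*(15 + (-6 - 1*9)) = ((-26 + 5² + 5*5)*0)*(15 + (-6 - 1*9)) = ((-26 + 25 + 25)*0)*(15 + (-6 - 9)) = (24*0)*(15 - 15) = 0*0 = 0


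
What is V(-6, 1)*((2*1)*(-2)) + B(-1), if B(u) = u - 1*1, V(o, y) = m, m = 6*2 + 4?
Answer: -66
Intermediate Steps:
m = 16 (m = 12 + 4 = 16)
V(o, y) = 16
B(u) = -1 + u (B(u) = u - 1 = -1 + u)
V(-6, 1)*((2*1)*(-2)) + B(-1) = 16*((2*1)*(-2)) + (-1 - 1) = 16*(2*(-2)) - 2 = 16*(-4) - 2 = -64 - 2 = -66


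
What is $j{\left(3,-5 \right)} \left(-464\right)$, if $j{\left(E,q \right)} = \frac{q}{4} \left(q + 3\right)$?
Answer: $-1160$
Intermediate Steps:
$j{\left(E,q \right)} = \frac{q \left(3 + q\right)}{4}$ ($j{\left(E,q \right)} = q \frac{1}{4} \left(3 + q\right) = \frac{q}{4} \left(3 + q\right) = \frac{q \left(3 + q\right)}{4}$)
$j{\left(3,-5 \right)} \left(-464\right) = \frac{1}{4} \left(-5\right) \left(3 - 5\right) \left(-464\right) = \frac{1}{4} \left(-5\right) \left(-2\right) \left(-464\right) = \frac{5}{2} \left(-464\right) = -1160$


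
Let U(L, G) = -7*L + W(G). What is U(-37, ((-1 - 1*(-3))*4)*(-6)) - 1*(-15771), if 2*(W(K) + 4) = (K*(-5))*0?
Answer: 16026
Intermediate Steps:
W(K) = -4 (W(K) = -4 + ((K*(-5))*0)/2 = -4 + (-5*K*0)/2 = -4 + (1/2)*0 = -4 + 0 = -4)
U(L, G) = -4 - 7*L (U(L, G) = -7*L - 4 = -4 - 7*L)
U(-37, ((-1 - 1*(-3))*4)*(-6)) - 1*(-15771) = (-4 - 7*(-37)) - 1*(-15771) = (-4 + 259) + 15771 = 255 + 15771 = 16026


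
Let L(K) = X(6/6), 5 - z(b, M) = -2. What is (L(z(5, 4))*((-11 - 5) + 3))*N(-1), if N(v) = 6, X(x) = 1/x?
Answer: -78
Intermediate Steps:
z(b, M) = 7 (z(b, M) = 5 - 1*(-2) = 5 + 2 = 7)
L(K) = 1 (L(K) = 1/(6/6) = 1/(6*(⅙)) = 1/1 = 1)
(L(z(5, 4))*((-11 - 5) + 3))*N(-1) = (1*((-11 - 5) + 3))*6 = (1*(-16 + 3))*6 = (1*(-13))*6 = -13*6 = -78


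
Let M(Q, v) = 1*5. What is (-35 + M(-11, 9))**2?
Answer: 900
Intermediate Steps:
M(Q, v) = 5
(-35 + M(-11, 9))**2 = (-35 + 5)**2 = (-30)**2 = 900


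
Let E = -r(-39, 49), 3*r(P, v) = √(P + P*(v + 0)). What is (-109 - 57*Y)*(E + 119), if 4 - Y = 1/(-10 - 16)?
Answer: -1049461/26 + 44095*I*√78/78 ≈ -40364.0 + 4992.8*I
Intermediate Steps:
Y = 105/26 (Y = 4 - 1/(-10 - 16) = 4 - 1/(-26) = 4 - 1*(-1/26) = 4 + 1/26 = 105/26 ≈ 4.0385)
r(P, v) = √(P + P*v)/3 (r(P, v) = √(P + P*(v + 0))/3 = √(P + P*v)/3)
E = -5*I*√78/3 (E = -√(-39*(1 + 49))/3 = -√(-39*50)/3 = -√(-1950)/3 = -5*I*√78/3 ≈ -14.72*I)
(-109 - 57*Y)*(E + 119) = (-109 - 57*105/26)*(-5*I*√78/3 + 119) = (-109 - 5985/26)*(119 - 5*I*√78/3) = -8819*(119 - 5*I*√78/3)/26 = -1049461/26 + 44095*I*√78/78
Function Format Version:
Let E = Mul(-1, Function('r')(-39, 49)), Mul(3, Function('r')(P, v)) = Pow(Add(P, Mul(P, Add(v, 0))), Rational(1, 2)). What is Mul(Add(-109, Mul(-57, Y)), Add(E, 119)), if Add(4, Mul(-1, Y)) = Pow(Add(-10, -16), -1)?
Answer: Add(Rational(-1049461, 26), Mul(Rational(44095, 78), I, Pow(78, Rational(1, 2)))) ≈ Add(-40364., Mul(4992.8, I))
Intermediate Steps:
Y = Rational(105, 26) (Y = Add(4, Mul(-1, Pow(Add(-10, -16), -1))) = Add(4, Mul(-1, Pow(-26, -1))) = Add(4, Mul(-1, Rational(-1, 26))) = Add(4, Rational(1, 26)) = Rational(105, 26) ≈ 4.0385)
Function('r')(P, v) = Mul(Rational(1, 3), Pow(Add(P, Mul(P, v)), Rational(1, 2))) (Function('r')(P, v) = Mul(Rational(1, 3), Pow(Add(P, Mul(P, Add(v, 0))), Rational(1, 2))) = Mul(Rational(1, 3), Pow(Add(P, Mul(P, v)), Rational(1, 2))))
E = Mul(Rational(-5, 3), I, Pow(78, Rational(1, 2))) (E = Mul(-1, Mul(Rational(1, 3), Pow(Mul(-39, Add(1, 49)), Rational(1, 2)))) = Mul(-1, Mul(Rational(1, 3), Pow(Mul(-39, 50), Rational(1, 2)))) = Mul(-1, Mul(Rational(1, 3), Pow(-1950, Rational(1, 2)))) = Mul(-1, Mul(Rational(1, 3), Mul(5, I, Pow(78, Rational(1, 2))))) = Mul(-1, Mul(Rational(5, 3), I, Pow(78, Rational(1, 2)))) = Mul(Rational(-5, 3), I, Pow(78, Rational(1, 2))) ≈ Mul(-14.720, I))
Mul(Add(-109, Mul(-57, Y)), Add(E, 119)) = Mul(Add(-109, Mul(-57, Rational(105, 26))), Add(Mul(Rational(-5, 3), I, Pow(78, Rational(1, 2))), 119)) = Mul(Add(-109, Rational(-5985, 26)), Add(119, Mul(Rational(-5, 3), I, Pow(78, Rational(1, 2))))) = Mul(Rational(-8819, 26), Add(119, Mul(Rational(-5, 3), I, Pow(78, Rational(1, 2))))) = Add(Rational(-1049461, 26), Mul(Rational(44095, 78), I, Pow(78, Rational(1, 2))))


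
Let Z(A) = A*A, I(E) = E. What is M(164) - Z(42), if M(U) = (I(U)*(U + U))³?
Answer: 155651415767324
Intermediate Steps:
Z(A) = A²
M(U) = 8*U⁶ (M(U) = (U*(U + U))³ = (U*(2*U))³ = (2*U²)³ = 8*U⁶)
M(164) - Z(42) = 8*164⁶ - 1*42² = 8*19456426971136 - 1*1764 = 155651415769088 - 1764 = 155651415767324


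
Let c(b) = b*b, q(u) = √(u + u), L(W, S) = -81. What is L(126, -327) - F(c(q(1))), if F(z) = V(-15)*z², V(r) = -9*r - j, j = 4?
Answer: -605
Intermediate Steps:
q(u) = √2*√u (q(u) = √(2*u) = √2*√u)
c(b) = b²
V(r) = -4 - 9*r (V(r) = -9*r - 1*4 = -9*r - 4 = -4 - 9*r)
F(z) = 131*z² (F(z) = (-4 - 9*(-15))*z² = (-4 + 135)*z² = 131*z²)
L(126, -327) - F(c(q(1))) = -81 - 131*((√2*√1)²)² = -81 - 131*((√2*1)²)² = -81 - 131*((√2)²)² = -81 - 131*2² = -81 - 131*4 = -81 - 1*524 = -81 - 524 = -605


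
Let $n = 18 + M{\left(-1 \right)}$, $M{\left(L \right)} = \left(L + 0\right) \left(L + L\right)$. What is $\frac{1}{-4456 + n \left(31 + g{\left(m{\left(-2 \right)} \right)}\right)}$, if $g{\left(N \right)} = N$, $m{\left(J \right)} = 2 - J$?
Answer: $- \frac{1}{3756} \approx -0.00026624$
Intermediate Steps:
$M{\left(L \right)} = 2 L^{2}$ ($M{\left(L \right)} = L 2 L = 2 L^{2}$)
$n = 20$ ($n = 18 + 2 \left(-1\right)^{2} = 18 + 2 \cdot 1 = 18 + 2 = 20$)
$\frac{1}{-4456 + n \left(31 + g{\left(m{\left(-2 \right)} \right)}\right)} = \frac{1}{-4456 + 20 \left(31 + \left(2 - -2\right)\right)} = \frac{1}{-4456 + 20 \left(31 + \left(2 + 2\right)\right)} = \frac{1}{-4456 + 20 \left(31 + 4\right)} = \frac{1}{-4456 + 20 \cdot 35} = \frac{1}{-4456 + 700} = \frac{1}{-3756} = - \frac{1}{3756}$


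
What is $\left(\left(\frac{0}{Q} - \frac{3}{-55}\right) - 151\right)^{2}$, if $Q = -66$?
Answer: $\frac{68923204}{3025} \approx 22785.0$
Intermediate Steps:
$\left(\left(\frac{0}{Q} - \frac{3}{-55}\right) - 151\right)^{2} = \left(\left(\frac{0}{-66} - \frac{3}{-55}\right) - 151\right)^{2} = \left(\left(0 \left(- \frac{1}{66}\right) - - \frac{3}{55}\right) - 151\right)^{2} = \left(\left(0 + \frac{3}{55}\right) - 151\right)^{2} = \left(\frac{3}{55} - 151\right)^{2} = \left(- \frac{8302}{55}\right)^{2} = \frac{68923204}{3025}$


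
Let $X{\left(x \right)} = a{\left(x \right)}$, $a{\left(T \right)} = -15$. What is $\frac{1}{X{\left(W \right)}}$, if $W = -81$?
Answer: $- \frac{1}{15} \approx -0.066667$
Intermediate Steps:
$X{\left(x \right)} = -15$
$\frac{1}{X{\left(W \right)}} = \frac{1}{-15} = - \frac{1}{15}$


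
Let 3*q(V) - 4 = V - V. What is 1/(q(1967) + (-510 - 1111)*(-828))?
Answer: 3/4026568 ≈ 7.4505e-7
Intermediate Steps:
q(V) = 4/3 (q(V) = 4/3 + (V - V)/3 = 4/3 + (⅓)*0 = 4/3 + 0 = 4/3)
1/(q(1967) + (-510 - 1111)*(-828)) = 1/(4/3 + (-510 - 1111)*(-828)) = 1/(4/3 - 1621*(-828)) = 1/(4/3 + 1342188) = 1/(4026568/3) = 3/4026568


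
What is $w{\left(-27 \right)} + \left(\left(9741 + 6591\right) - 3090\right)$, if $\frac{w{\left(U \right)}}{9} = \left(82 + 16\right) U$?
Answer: $-10572$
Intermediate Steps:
$w{\left(U \right)} = 882 U$ ($w{\left(U \right)} = 9 \left(82 + 16\right) U = 9 \cdot 98 U = 882 U$)
$w{\left(-27 \right)} + \left(\left(9741 + 6591\right) - 3090\right) = 882 \left(-27\right) + \left(\left(9741 + 6591\right) - 3090\right) = -23814 + \left(16332 - 3090\right) = -23814 + 13242 = -10572$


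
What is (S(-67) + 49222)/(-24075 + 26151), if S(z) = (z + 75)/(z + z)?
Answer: 549645/23182 ≈ 23.710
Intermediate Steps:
S(z) = (75 + z)/(2*z) (S(z) = (75 + z)/((2*z)) = (75 + z)*(1/(2*z)) = (75 + z)/(2*z))
(S(-67) + 49222)/(-24075 + 26151) = ((½)*(75 - 67)/(-67) + 49222)/(-24075 + 26151) = ((½)*(-1/67)*8 + 49222)/2076 = (-4/67 + 49222)*(1/2076) = (3297870/67)*(1/2076) = 549645/23182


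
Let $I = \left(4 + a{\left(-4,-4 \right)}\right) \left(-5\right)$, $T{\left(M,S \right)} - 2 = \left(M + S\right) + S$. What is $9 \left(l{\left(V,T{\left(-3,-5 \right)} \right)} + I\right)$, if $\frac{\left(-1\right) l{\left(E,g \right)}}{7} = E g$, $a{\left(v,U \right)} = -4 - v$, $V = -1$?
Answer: $-873$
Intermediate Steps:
$T{\left(M,S \right)} = 2 + M + 2 S$ ($T{\left(M,S \right)} = 2 + \left(\left(M + S\right) + S\right) = 2 + \left(M + 2 S\right) = 2 + M + 2 S$)
$I = -20$ ($I = \left(4 - 0\right) \left(-5\right) = \left(4 + \left(-4 + 4\right)\right) \left(-5\right) = \left(4 + 0\right) \left(-5\right) = 4 \left(-5\right) = -20$)
$l{\left(E,g \right)} = - 7 E g$
$9 \left(l{\left(V,T{\left(-3,-5 \right)} \right)} + I\right) = 9 \left(\left(-7\right) \left(-1\right) \left(2 - 3 + 2 \left(-5\right)\right) - 20\right) = 9 \left(\left(-7\right) \left(-1\right) \left(2 - 3 - 10\right) - 20\right) = 9 \left(\left(-7\right) \left(-1\right) \left(-11\right) - 20\right) = 9 \left(-77 - 20\right) = 9 \left(-97\right) = -873$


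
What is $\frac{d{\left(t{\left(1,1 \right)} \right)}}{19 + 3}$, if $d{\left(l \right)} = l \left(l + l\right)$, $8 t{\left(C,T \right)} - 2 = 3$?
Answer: $\frac{25}{704} \approx 0.035511$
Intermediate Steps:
$t{\left(C,T \right)} = \frac{5}{8}$ ($t{\left(C,T \right)} = \frac{1}{4} + \frac{1}{8} \cdot 3 = \frac{1}{4} + \frac{3}{8} = \frac{5}{8}$)
$d{\left(l \right)} = 2 l^{2}$ ($d{\left(l \right)} = l 2 l = 2 l^{2}$)
$\frac{d{\left(t{\left(1,1 \right)} \right)}}{19 + 3} = \frac{2 \left(\frac{5}{8}\right)^{2}}{19 + 3} = \frac{2 \cdot \frac{25}{64}}{22} = \frac{1}{22} \cdot \frac{25}{32} = \frac{25}{704}$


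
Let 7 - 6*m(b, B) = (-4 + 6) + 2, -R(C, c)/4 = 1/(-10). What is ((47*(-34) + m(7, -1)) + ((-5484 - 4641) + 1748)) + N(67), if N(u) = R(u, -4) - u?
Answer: -100411/10 ≈ -10041.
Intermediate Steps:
R(C, c) = ⅖ (R(C, c) = -4/(-10) = -4*(-⅒) = ⅖)
m(b, B) = ½ (m(b, B) = 7/6 - ((-4 + 6) + 2)/6 = 7/6 - (2 + 2)/6 = 7/6 - ⅙*4 = 7/6 - ⅔ = ½)
N(u) = ⅖ - u
((47*(-34) + m(7, -1)) + ((-5484 - 4641) + 1748)) + N(67) = ((47*(-34) + ½) + ((-5484 - 4641) + 1748)) + (⅖ - 1*67) = ((-1598 + ½) + (-10125 + 1748)) + (⅖ - 67) = (-3195/2 - 8377) - 333/5 = -19949/2 - 333/5 = -100411/10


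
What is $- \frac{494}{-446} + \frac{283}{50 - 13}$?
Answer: $\frac{72248}{8251} \approx 8.7563$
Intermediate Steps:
$- \frac{494}{-446} + \frac{283}{50 - 13} = \left(-494\right) \left(- \frac{1}{446}\right) + \frac{283}{37} = \frac{247}{223} + 283 \cdot \frac{1}{37} = \frac{247}{223} + \frac{283}{37} = \frac{72248}{8251}$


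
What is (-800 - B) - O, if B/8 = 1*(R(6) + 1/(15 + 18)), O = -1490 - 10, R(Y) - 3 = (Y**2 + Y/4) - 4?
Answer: 13456/33 ≈ 407.76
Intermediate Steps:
R(Y) = -1 + Y**2 + Y/4 (R(Y) = 3 + ((Y**2 + Y/4) - 4) = 3 + (-4 + Y**2 + Y/4) = -1 + Y**2 + Y/4)
O = -1500
B = 9644/33 (B = 8*(1*((-1 + 6**2 + (1/4)*6) + 1/(15 + 18))) = 8*(1*((-1 + 36 + 3/2) + 1/33)) = 8*(1*(73/2 + 1/33)) = 8*(1*(2411/66)) = 8*(2411/66) = 9644/33 ≈ 292.24)
(-800 - B) - O = (-800 - 1*9644/33) - 1*(-1500) = (-800 - 9644/33) + 1500 = -36044/33 + 1500 = 13456/33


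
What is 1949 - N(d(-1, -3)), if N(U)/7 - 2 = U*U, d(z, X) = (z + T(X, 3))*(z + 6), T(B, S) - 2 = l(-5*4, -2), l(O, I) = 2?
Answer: 360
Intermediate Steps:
T(B, S) = 4 (T(B, S) = 2 + 2 = 4)
d(z, X) = (4 + z)*(6 + z) (d(z, X) = (z + 4)*(z + 6) = (4 + z)*(6 + z))
N(U) = 14 + 7*U**2 (N(U) = 14 + 7*(U*U) = 14 + 7*U**2)
1949 - N(d(-1, -3)) = 1949 - (14 + 7*(24 + (-1)**2 + 10*(-1))**2) = 1949 - (14 + 7*(24 + 1 - 10)**2) = 1949 - (14 + 7*15**2) = 1949 - (14 + 7*225) = 1949 - (14 + 1575) = 1949 - 1*1589 = 1949 - 1589 = 360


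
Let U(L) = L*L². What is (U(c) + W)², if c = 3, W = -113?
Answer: 7396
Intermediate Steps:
U(L) = L³
(U(c) + W)² = (3³ - 113)² = (27 - 113)² = (-86)² = 7396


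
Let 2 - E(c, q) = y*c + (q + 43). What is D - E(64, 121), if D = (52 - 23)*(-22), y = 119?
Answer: 7140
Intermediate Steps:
E(c, q) = -41 - q - 119*c (E(c, q) = 2 - (119*c + (q + 43)) = 2 - (119*c + (43 + q)) = 2 - (43 + q + 119*c) = 2 + (-43 - q - 119*c) = -41 - q - 119*c)
D = -638 (D = 29*(-22) = -638)
D - E(64, 121) = -638 - (-41 - 1*121 - 119*64) = -638 - (-41 - 121 - 7616) = -638 - 1*(-7778) = -638 + 7778 = 7140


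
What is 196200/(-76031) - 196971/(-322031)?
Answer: -48206580099/24484338961 ≈ -1.9689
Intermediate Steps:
196200/(-76031) - 196971/(-322031) = 196200*(-1/76031) - 196971*(-1/322031) = -196200/76031 + 196971/322031 = -48206580099/24484338961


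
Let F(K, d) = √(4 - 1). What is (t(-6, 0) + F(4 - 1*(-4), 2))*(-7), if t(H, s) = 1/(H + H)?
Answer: 7/12 - 7*√3 ≈ -11.541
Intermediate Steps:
t(H, s) = 1/(2*H)
F(K, d) = √3
(t(-6, 0) + F(4 - 1*(-4), 2))*(-7) = ((½)/(-6) + √3)*(-7) = ((½)*(-⅙) + √3)*(-7) = (-1/12 + √3)*(-7) = 7/12 - 7*√3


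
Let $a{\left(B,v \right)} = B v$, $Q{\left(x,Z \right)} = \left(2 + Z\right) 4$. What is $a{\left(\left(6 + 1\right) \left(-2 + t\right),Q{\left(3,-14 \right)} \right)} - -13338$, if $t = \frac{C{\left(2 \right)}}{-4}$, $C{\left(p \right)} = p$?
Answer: $14178$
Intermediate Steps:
$t = - \frac{1}{2}$ ($t = \frac{2}{-4} = 2 \left(- \frac{1}{4}\right) = - \frac{1}{2} \approx -0.5$)
$Q{\left(x,Z \right)} = 8 + 4 Z$
$a{\left(\left(6 + 1\right) \left(-2 + t\right),Q{\left(3,-14 \right)} \right)} - -13338 = \left(6 + 1\right) \left(-2 - \frac{1}{2}\right) \left(8 + 4 \left(-14\right)\right) - -13338 = 7 \left(- \frac{5}{2}\right) \left(8 - 56\right) + 13338 = \left(- \frac{35}{2}\right) \left(-48\right) + 13338 = 840 + 13338 = 14178$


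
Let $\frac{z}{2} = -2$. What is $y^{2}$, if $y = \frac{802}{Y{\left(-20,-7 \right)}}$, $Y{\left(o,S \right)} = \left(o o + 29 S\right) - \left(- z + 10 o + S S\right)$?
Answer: $\frac{160801}{29584} \approx 5.4354$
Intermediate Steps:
$z = -4$ ($z = 2 \left(-2\right) = -4$)
$Y{\left(o,S \right)} = -4 + o^{2} - S^{2} - 10 o + 29 S$ ($Y{\left(o,S \right)} = \left(o o + 29 S\right) - \left(4 + 10 o + S S\right) = \left(o^{2} + 29 S\right) - \left(4 + S^{2} + 10 o\right) = -4 + o^{2} - S^{2} - 10 o + 29 S$)
$y = \frac{401}{172}$ ($y = \frac{802}{-4 + \left(-20\right)^{2} - \left(-7\right)^{2} - -200 + 29 \left(-7\right)} = \frac{802}{-4 + 400 - 49 + 200 - 203} = \frac{802}{344} = 802 \cdot \frac{1}{344} = \frac{401}{172} \approx 2.3314$)
$y^{2} = \left(\frac{401}{172}\right)^{2} = \frac{160801}{29584}$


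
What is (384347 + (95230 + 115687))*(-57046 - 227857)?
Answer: -169592499392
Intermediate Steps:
(384347 + (95230 + 115687))*(-57046 - 227857) = (384347 + 210917)*(-284903) = 595264*(-284903) = -169592499392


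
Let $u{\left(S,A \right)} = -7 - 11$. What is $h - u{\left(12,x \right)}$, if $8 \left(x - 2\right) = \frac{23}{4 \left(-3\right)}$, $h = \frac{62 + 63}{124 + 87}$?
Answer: $\frac{3923}{211} \approx 18.592$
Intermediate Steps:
$h = \frac{125}{211} \approx 0.59242$
$x = \frac{169}{96}$ ($x = 2 + \frac{23 \frac{1}{4 \left(-3\right)}}{8} = 2 + \frac{23 \frac{1}{-12}}{8} = 2 + \frac{23 \left(- \frac{1}{12}\right)}{8} = 2 + \frac{1}{8} \left(- \frac{23}{12}\right) = 2 - \frac{23}{96} = \frac{169}{96} \approx 1.7604$)
$u{\left(S,A \right)} = -18$
$h - u{\left(12,x \right)} = \frac{125}{211} - -18 = \frac{125}{211} + 18 = \frac{3923}{211}$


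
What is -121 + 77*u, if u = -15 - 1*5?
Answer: -1661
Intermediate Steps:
u = -20 (u = -15 - 5 = -20)
-121 + 77*u = -121 + 77*(-20) = -121 - 1540 = -1661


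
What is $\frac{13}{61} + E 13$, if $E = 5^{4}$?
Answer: $\frac{495638}{61} \approx 8125.2$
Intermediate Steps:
$E = 625$
$\frac{13}{61} + E 13 = \frac{13}{61} + 625 \cdot 13 = 13 \cdot \frac{1}{61} + 8125 = \frac{13}{61} + 8125 = \frac{495638}{61}$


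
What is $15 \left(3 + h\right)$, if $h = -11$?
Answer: $-120$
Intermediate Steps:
$15 \left(3 + h\right) = 15 \left(3 - 11\right) = 15 \left(-8\right) = -120$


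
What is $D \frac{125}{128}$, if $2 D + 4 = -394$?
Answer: $- \frac{24875}{128} \approx -194.34$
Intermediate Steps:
$D = -199$ ($D = -2 + \frac{1}{2} \left(-394\right) = -2 - 197 = -199$)
$D \frac{125}{128} = - 199 \cdot \frac{125}{128} = - 199 \cdot 125 \cdot \frac{1}{128} = \left(-199\right) \frac{125}{128} = - \frac{24875}{128}$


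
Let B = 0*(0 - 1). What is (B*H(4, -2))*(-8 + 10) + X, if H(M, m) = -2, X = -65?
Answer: -65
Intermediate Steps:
B = 0 (B = 0*(-1) = 0)
(B*H(4, -2))*(-8 + 10) + X = (0*(-2))*(-8 + 10) - 65 = 0*2 - 65 = 0 - 65 = -65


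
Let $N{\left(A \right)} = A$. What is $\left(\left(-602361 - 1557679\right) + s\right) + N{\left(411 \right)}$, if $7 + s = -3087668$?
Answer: $-5247304$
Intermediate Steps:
$s = -3087675$ ($s = -7 - 3087668 = -3087675$)
$\left(\left(-602361 - 1557679\right) + s\right) + N{\left(411 \right)} = \left(\left(-602361 - 1557679\right) - 3087675\right) + 411 = \left(-2160040 - 3087675\right) + 411 = -5247715 + 411 = -5247304$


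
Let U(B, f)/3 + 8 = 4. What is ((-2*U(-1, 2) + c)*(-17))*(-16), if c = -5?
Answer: 5168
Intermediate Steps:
U(B, f) = -12 (U(B, f) = -24 + 3*4 = -24 + 12 = -12)
((-2*U(-1, 2) + c)*(-17))*(-16) = ((-2*(-12) - 5)*(-17))*(-16) = ((24 - 5)*(-17))*(-16) = (19*(-17))*(-16) = -323*(-16) = 5168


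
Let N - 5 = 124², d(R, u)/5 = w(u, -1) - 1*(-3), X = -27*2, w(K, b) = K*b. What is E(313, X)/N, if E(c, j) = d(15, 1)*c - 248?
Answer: 2882/15381 ≈ 0.18737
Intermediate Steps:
X = -54
d(R, u) = 15 - 5*u (d(R, u) = 5*(u*(-1) - 1*(-3)) = 5*(-u + 3) = 5*(3 - u) = 15 - 5*u)
N = 15381 (N = 5 + 124² = 5 + 15376 = 15381)
E(c, j) = -248 + 10*c (E(c, j) = (15 - 5*1)*c - 248 = (15 - 5)*c - 248 = 10*c - 248 = -248 + 10*c)
E(313, X)/N = (-248 + 10*313)/15381 = (-248 + 3130)*(1/15381) = 2882*(1/15381) = 2882/15381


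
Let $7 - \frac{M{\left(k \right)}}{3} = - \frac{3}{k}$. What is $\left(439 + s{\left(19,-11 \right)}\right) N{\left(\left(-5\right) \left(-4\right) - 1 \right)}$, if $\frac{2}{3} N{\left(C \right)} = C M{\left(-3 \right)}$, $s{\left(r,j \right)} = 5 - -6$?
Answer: $230850$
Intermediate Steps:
$M{\left(k \right)} = 21 + \frac{9}{k}$ ($M{\left(k \right)} = 21 - 3 \left(- \frac{3}{k}\right) = 21 + \frac{9}{k}$)
$s{\left(r,j \right)} = 11$ ($s{\left(r,j \right)} = 5 + 6 = 11$)
$N{\left(C \right)} = 27 C$ ($N{\left(C \right)} = \frac{3 C \left(21 + \frac{9}{-3}\right)}{2} = \frac{3 C \left(21 + 9 \left(- \frac{1}{3}\right)\right)}{2} = \frac{3 C \left(21 - 3\right)}{2} = \frac{3 C 18}{2} = \frac{3 \cdot 18 C}{2} = 27 C$)
$\left(439 + s{\left(19,-11 \right)}\right) N{\left(\left(-5\right) \left(-4\right) - 1 \right)} = \left(439 + 11\right) 27 \left(\left(-5\right) \left(-4\right) - 1\right) = 450 \cdot 27 \left(20 - 1\right) = 450 \cdot 27 \cdot 19 = 450 \cdot 513 = 230850$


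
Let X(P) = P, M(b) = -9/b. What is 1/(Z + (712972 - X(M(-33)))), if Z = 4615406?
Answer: 11/58612155 ≈ 1.8767e-7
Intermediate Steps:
1/(Z + (712972 - X(M(-33)))) = 1/(4615406 + (712972 - (-9)/(-33))) = 1/(4615406 + (712972 - (-9)*(-1)/33)) = 1/(4615406 + (712972 - 1*3/11)) = 1/(4615406 + (712972 - 3/11)) = 1/(4615406 + 7842689/11) = 1/(58612155/11) = 11/58612155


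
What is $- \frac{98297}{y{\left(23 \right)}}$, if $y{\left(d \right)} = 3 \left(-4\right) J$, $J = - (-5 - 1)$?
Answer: $\frac{98297}{72} \approx 1365.2$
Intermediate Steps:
$J = 6$ ($J = \left(-1\right) \left(-6\right) = 6$)
$y{\left(d \right)} = -72$ ($y{\left(d \right)} = 3 \left(-4\right) 6 = \left(-12\right) 6 = -72$)
$- \frac{98297}{y{\left(23 \right)}} = - \frac{98297}{-72} = \left(-98297\right) \left(- \frac{1}{72}\right) = \frac{98297}{72}$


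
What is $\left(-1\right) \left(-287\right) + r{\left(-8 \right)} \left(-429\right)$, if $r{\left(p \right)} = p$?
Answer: $3719$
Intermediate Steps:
$\left(-1\right) \left(-287\right) + r{\left(-8 \right)} \left(-429\right) = \left(-1\right) \left(-287\right) - -3432 = 287 + 3432 = 3719$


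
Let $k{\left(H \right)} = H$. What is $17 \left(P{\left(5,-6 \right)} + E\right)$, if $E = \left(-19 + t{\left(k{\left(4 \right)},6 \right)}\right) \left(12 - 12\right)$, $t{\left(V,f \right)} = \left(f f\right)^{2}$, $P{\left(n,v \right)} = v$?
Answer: $-102$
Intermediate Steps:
$t{\left(V,f \right)} = f^{4}$ ($t{\left(V,f \right)} = \left(f^{2}\right)^{2} = f^{4}$)
$E = 0$ ($E = \left(-19 + 6^{4}\right) \left(12 - 12\right) = \left(-19 + 1296\right) 0 = 1277 \cdot 0 = 0$)
$17 \left(P{\left(5,-6 \right)} + E\right) = 17 \left(-6 + 0\right) = 17 \left(-6\right) = -102$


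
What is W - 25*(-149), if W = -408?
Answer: 3317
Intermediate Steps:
W - 25*(-149) = -408 - 25*(-149) = -408 + 3725 = 3317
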